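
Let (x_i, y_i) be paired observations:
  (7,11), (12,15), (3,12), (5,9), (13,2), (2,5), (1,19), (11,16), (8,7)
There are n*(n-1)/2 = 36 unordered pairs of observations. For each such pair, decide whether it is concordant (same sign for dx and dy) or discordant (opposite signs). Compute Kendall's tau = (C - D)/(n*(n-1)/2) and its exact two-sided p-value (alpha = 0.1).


Step 1: Enumerate the 36 unordered pairs (i,j) with i<j and classify each by sign(x_j-x_i) * sign(y_j-y_i).
  (1,2):dx=+5,dy=+4->C; (1,3):dx=-4,dy=+1->D; (1,4):dx=-2,dy=-2->C; (1,5):dx=+6,dy=-9->D
  (1,6):dx=-5,dy=-6->C; (1,7):dx=-6,dy=+8->D; (1,8):dx=+4,dy=+5->C; (1,9):dx=+1,dy=-4->D
  (2,3):dx=-9,dy=-3->C; (2,4):dx=-7,dy=-6->C; (2,5):dx=+1,dy=-13->D; (2,6):dx=-10,dy=-10->C
  (2,7):dx=-11,dy=+4->D; (2,8):dx=-1,dy=+1->D; (2,9):dx=-4,dy=-8->C; (3,4):dx=+2,dy=-3->D
  (3,5):dx=+10,dy=-10->D; (3,6):dx=-1,dy=-7->C; (3,7):dx=-2,dy=+7->D; (3,8):dx=+8,dy=+4->C
  (3,9):dx=+5,dy=-5->D; (4,5):dx=+8,dy=-7->D; (4,6):dx=-3,dy=-4->C; (4,7):dx=-4,dy=+10->D
  (4,8):dx=+6,dy=+7->C; (4,9):dx=+3,dy=-2->D; (5,6):dx=-11,dy=+3->D; (5,7):dx=-12,dy=+17->D
  (5,8):dx=-2,dy=+14->D; (5,9):dx=-5,dy=+5->D; (6,7):dx=-1,dy=+14->D; (6,8):dx=+9,dy=+11->C
  (6,9):dx=+6,dy=+2->C; (7,8):dx=+10,dy=-3->D; (7,9):dx=+7,dy=-12->D; (8,9):dx=-3,dy=-9->C
Step 2: C = 15, D = 21, total pairs = 36.
Step 3: tau = (C - D)/(n(n-1)/2) = (15 - 21)/36 = -0.166667.
Step 4: Exact two-sided p-value (enumerate n! = 362880 permutations of y under H0): p = 0.612202.
Step 5: alpha = 0.1. fail to reject H0.

tau_b = -0.1667 (C=15, D=21), p = 0.612202, fail to reject H0.


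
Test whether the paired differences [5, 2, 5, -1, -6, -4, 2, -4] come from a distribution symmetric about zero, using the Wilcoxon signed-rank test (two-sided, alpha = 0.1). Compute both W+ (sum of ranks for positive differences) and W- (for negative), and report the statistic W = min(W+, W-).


Step 1: Drop any zero differences (none here) and take |d_i|.
|d| = [5, 2, 5, 1, 6, 4, 2, 4]
Step 2: Midrank |d_i| (ties get averaged ranks).
ranks: |5|->6.5, |2|->2.5, |5|->6.5, |1|->1, |6|->8, |4|->4.5, |2|->2.5, |4|->4.5
Step 3: Attach original signs; sum ranks with positive sign and with negative sign.
W+ = 6.5 + 2.5 + 6.5 + 2.5 = 18
W- = 1 + 8 + 4.5 + 4.5 = 18
(Check: W+ + W- = 36 should equal n(n+1)/2 = 36.)
Step 4: Test statistic W = min(W+, W-) = 18.
Step 5: Ties in |d|, so use the tie-corrected normal approximation.
        E[W] = n(n+1)/4 = 8*9/4 = 18.
        Tie groups: |d|=2 (t=2), |d|=4 (t=2), |d|=5 (t=2); sum(t^3 - t) = 18.
        Var[W] = n(n+1)(2n+1)/24 - sum(t^3-t)/48 = 1224/24 - 18/48 = 50.625.
        z = (W - E[W]) / sqrt(Var[W]) = (18 - 18) / 7.1151 = 0.0000.
        Two-sided p = 2*Phi(z) = 1.000000.
Step 6: alpha = 0.1. fail to reject H0.

W+ = 18, W- = 18, W = min = 18, p = 1.000000, fail to reject H0.


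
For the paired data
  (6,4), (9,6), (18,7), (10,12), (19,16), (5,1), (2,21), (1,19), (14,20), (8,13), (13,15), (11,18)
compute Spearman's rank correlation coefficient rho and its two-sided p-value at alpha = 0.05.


Step 1: Rank x and y separately (midranks; no ties here).
rank(x): 6->4, 9->6, 18->11, 10->7, 19->12, 5->3, 2->2, 1->1, 14->10, 8->5, 13->9, 11->8
rank(y): 4->2, 6->3, 7->4, 12->5, 16->8, 1->1, 21->12, 19->10, 20->11, 13->6, 15->7, 18->9
Step 2: d_i = R_x(i) - R_y(i); compute d_i^2.
  (4-2)^2=4, (6-3)^2=9, (11-4)^2=49, (7-5)^2=4, (12-8)^2=16, (3-1)^2=4, (2-12)^2=100, (1-10)^2=81, (10-11)^2=1, (5-6)^2=1, (9-7)^2=4, (8-9)^2=1
sum(d^2) = 274.
Step 3: rho = 1 - 6*274 / (12*(12^2 - 1)) = 1 - 1644/1716 = 0.041958.
Step 4: Under H0, t = rho * sqrt((n-2)/(1-rho^2)) = 0.1328 ~ t(10).
Step 5: Two-sided p-value from the t-distribution with 10 df = 0.896986.
Step 6: alpha = 0.05. fail to reject H0.

rho = 0.0420, p = 0.896986, fail to reject H0 at alpha = 0.05.


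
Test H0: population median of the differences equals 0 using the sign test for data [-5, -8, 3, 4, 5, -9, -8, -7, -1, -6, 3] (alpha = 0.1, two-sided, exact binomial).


Step 1: Discard zero differences. Original n = 11; n_eff = number of nonzero differences = 11.
Nonzero differences (with sign): -5, -8, +3, +4, +5, -9, -8, -7, -1, -6, +3
Step 2: Count signs: positive = 4, negative = 7.
Step 3: Under H0: P(positive) = 0.5, so the number of positives S ~ Bin(11, 0.5).
Step 4: Two-sided exact p-value = sum of Bin(11,0.5) probabilities at or below the observed probability = 0.548828.
Step 5: alpha = 0.1. fail to reject H0.

n_eff = 11, pos = 4, neg = 7, p = 0.548828, fail to reject H0.


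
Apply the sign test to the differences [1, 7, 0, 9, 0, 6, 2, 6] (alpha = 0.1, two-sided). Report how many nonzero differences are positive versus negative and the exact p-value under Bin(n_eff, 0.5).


Step 1: Discard zero differences. Original n = 8; n_eff = number of nonzero differences = 6.
Nonzero differences (with sign): +1, +7, +9, +6, +2, +6
Step 2: Count signs: positive = 6, negative = 0.
Step 3: Under H0: P(positive) = 0.5, so the number of positives S ~ Bin(6, 0.5).
Step 4: Two-sided exact p-value = sum of Bin(6,0.5) probabilities at or below the observed probability = 0.031250.
Step 5: alpha = 0.1. reject H0.

n_eff = 6, pos = 6, neg = 0, p = 0.031250, reject H0.


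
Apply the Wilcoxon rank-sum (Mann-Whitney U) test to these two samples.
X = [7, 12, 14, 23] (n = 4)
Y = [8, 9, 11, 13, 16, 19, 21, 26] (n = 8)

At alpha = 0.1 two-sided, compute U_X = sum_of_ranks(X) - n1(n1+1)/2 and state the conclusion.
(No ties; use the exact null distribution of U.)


Step 1: Combine and sort all 12 observations; assign midranks.
sorted (value, group): (7,X), (8,Y), (9,Y), (11,Y), (12,X), (13,Y), (14,X), (16,Y), (19,Y), (21,Y), (23,X), (26,Y)
ranks: 7->1, 8->2, 9->3, 11->4, 12->5, 13->6, 14->7, 16->8, 19->9, 21->10, 23->11, 26->12
Step 2: Rank sum for X: R1 = 1 + 5 + 7 + 11 = 24.
Step 3: U_X = R1 - n1(n1+1)/2 = 24 - 4*5/2 = 24 - 10 = 14.
       U_Y = n1*n2 - U_X = 32 - 14 = 18.
Step 4: No ties, so the exact null distribution of U (based on enumerating the C(12,4) = 495 equally likely rank assignments) gives the two-sided p-value.
Step 5: p-value = 0.808081; compare to alpha = 0.1. fail to reject H0.

U_X = 14, p = 0.808081, fail to reject H0 at alpha = 0.1.


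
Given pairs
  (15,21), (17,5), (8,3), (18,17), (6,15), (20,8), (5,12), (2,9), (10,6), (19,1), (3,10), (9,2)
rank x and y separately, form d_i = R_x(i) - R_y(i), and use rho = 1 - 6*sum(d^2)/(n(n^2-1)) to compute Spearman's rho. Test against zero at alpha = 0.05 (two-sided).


Step 1: Rank x and y separately (midranks; no ties here).
rank(x): 15->8, 17->9, 8->5, 18->10, 6->4, 20->12, 5->3, 2->1, 10->7, 19->11, 3->2, 9->6
rank(y): 21->12, 5->4, 3->3, 17->11, 15->10, 8->6, 12->9, 9->7, 6->5, 1->1, 10->8, 2->2
Step 2: d_i = R_x(i) - R_y(i); compute d_i^2.
  (8-12)^2=16, (9-4)^2=25, (5-3)^2=4, (10-11)^2=1, (4-10)^2=36, (12-6)^2=36, (3-9)^2=36, (1-7)^2=36, (7-5)^2=4, (11-1)^2=100, (2-8)^2=36, (6-2)^2=16
sum(d^2) = 346.
Step 3: rho = 1 - 6*346 / (12*(12^2 - 1)) = 1 - 2076/1716 = -0.209790.
Step 4: Under H0, t = rho * sqrt((n-2)/(1-rho^2)) = -0.6785 ~ t(10).
Step 5: Two-sided p-value from the t-distribution with 10 df = 0.512841.
Step 6: alpha = 0.05. fail to reject H0.

rho = -0.2098, p = 0.512841, fail to reject H0 at alpha = 0.05.


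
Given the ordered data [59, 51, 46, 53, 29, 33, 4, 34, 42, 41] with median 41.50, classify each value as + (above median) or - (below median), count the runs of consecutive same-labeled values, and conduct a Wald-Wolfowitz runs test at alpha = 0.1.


Step 1: Compute median = 41.50; label A = above, B = below.
Labels in order: AAAABBBBAB  (n_A = 5, n_B = 5)
Step 2: Count runs R = 4.
Step 3: Under H0 (random ordering), E[R] = 2*n_A*n_B/(n_A+n_B) + 1 = 2*5*5/10 + 1 = 6.0000.
        Var[R] = 2*n_A*n_B*(2*n_A*n_B - n_A - n_B) / ((n_A+n_B)^2 * (n_A+n_B-1)) = 2000/900 = 2.2222.
        SD[R] = 1.4907.
Step 4: Continuity-corrected z = (R + 0.5 - E[R]) / SD[R] = (4 + 0.5 - 6.0000) / 1.4907 = -1.0062.
Step 5: Two-sided p-value via normal approximation = 2*(1 - Phi(|z|)) = 0.314305.
Step 6: alpha = 0.1. fail to reject H0.

R = 4, z = -1.0062, p = 0.314305, fail to reject H0.


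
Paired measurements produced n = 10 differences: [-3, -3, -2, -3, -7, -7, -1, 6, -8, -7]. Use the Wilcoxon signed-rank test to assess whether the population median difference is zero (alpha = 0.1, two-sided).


Step 1: Drop any zero differences (none here) and take |d_i|.
|d| = [3, 3, 2, 3, 7, 7, 1, 6, 8, 7]
Step 2: Midrank |d_i| (ties get averaged ranks).
ranks: |3|->4, |3|->4, |2|->2, |3|->4, |7|->8, |7|->8, |1|->1, |6|->6, |8|->10, |7|->8
Step 3: Attach original signs; sum ranks with positive sign and with negative sign.
W+ = 6 = 6
W- = 4 + 4 + 2 + 4 + 8 + 8 + 1 + 10 + 8 = 49
(Check: W+ + W- = 55 should equal n(n+1)/2 = 55.)
Step 4: Test statistic W = min(W+, W-) = 6.
Step 5: Ties in |d|, so use the tie-corrected normal approximation.
        E[W] = n(n+1)/4 = 10*11/4 = 27.5.
        Tie groups: |d|=3 (t=3), |d|=7 (t=3); sum(t^3 - t) = 48.
        Var[W] = n(n+1)(2n+1)/24 - sum(t^3-t)/48 = 2310/24 - 48/48 = 95.25.
        z = (W - E[W]) / sqrt(Var[W]) = (6 - 27.5) / 9.7596 = -2.2030.
        Two-sided p = 2*Phi(z) = 0.027598.
Step 6: alpha = 0.1. reject H0.

W+ = 6, W- = 49, W = min = 6, p = 0.027598, reject H0.


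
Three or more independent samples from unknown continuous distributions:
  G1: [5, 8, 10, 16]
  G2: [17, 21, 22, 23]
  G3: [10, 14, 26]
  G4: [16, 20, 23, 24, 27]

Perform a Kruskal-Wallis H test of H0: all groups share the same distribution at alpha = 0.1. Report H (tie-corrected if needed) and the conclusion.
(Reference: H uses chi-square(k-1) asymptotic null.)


Step 1: Combine all N = 16 observations and assign midranks.
sorted (value, group, rank): (5,G1,1), (8,G1,2), (10,G1,3.5), (10,G3,3.5), (14,G3,5), (16,G1,6.5), (16,G4,6.5), (17,G2,8), (20,G4,9), (21,G2,10), (22,G2,11), (23,G2,12.5), (23,G4,12.5), (24,G4,14), (26,G3,15), (27,G4,16)
Step 2: Sum ranks within each group.
R_1 = 13 (n_1 = 4)
R_2 = 41.5 (n_2 = 4)
R_3 = 23.5 (n_3 = 3)
R_4 = 58 (n_4 = 5)
Step 3: H = 12/(N(N+1)) * sum(R_i^2/n_i) - 3(N+1)
     = 12/(16*17) * (13^2/4 + 41.5^2/4 + 23.5^2/3 + 58^2/5) - 3*17
     = 0.044118 * 1329.7 - 51
     = 7.663051.
Step 4: Ties present; correction factor C = 1 - 18/(16^3 - 16) = 0.995588. Corrected H = 7.663051 / 0.995588 = 7.697009.
Step 5: Under H0, H ~ chi^2(3); p-value = 0.052707.
Step 6: alpha = 0.1. reject H0.

H = 7.6970, df = 3, p = 0.052707, reject H0.


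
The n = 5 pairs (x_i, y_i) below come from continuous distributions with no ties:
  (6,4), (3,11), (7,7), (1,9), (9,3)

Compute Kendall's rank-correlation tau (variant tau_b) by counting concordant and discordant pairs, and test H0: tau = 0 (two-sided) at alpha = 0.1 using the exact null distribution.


Step 1: Enumerate the 10 unordered pairs (i,j) with i<j and classify each by sign(x_j-x_i) * sign(y_j-y_i).
  (1,2):dx=-3,dy=+7->D; (1,3):dx=+1,dy=+3->C; (1,4):dx=-5,dy=+5->D; (1,5):dx=+3,dy=-1->D
  (2,3):dx=+4,dy=-4->D; (2,4):dx=-2,dy=-2->C; (2,5):dx=+6,dy=-8->D; (3,4):dx=-6,dy=+2->D
  (3,5):dx=+2,dy=-4->D; (4,5):dx=+8,dy=-6->D
Step 2: C = 2, D = 8, total pairs = 10.
Step 3: tau = (C - D)/(n(n-1)/2) = (2 - 8)/10 = -0.600000.
Step 4: Exact two-sided p-value (enumerate n! = 120 permutations of y under H0): p = 0.233333.
Step 5: alpha = 0.1. fail to reject H0.

tau_b = -0.6000 (C=2, D=8), p = 0.233333, fail to reject H0.


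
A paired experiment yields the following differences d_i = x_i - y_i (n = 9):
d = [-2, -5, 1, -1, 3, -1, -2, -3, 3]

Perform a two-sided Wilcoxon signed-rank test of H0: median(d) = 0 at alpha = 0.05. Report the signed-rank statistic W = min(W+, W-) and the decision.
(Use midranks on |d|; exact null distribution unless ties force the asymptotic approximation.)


Step 1: Drop any zero differences (none here) and take |d_i|.
|d| = [2, 5, 1, 1, 3, 1, 2, 3, 3]
Step 2: Midrank |d_i| (ties get averaged ranks).
ranks: |2|->4.5, |5|->9, |1|->2, |1|->2, |3|->7, |1|->2, |2|->4.5, |3|->7, |3|->7
Step 3: Attach original signs; sum ranks with positive sign and with negative sign.
W+ = 2 + 7 + 7 = 16
W- = 4.5 + 9 + 2 + 2 + 4.5 + 7 = 29
(Check: W+ + W- = 45 should equal n(n+1)/2 = 45.)
Step 4: Test statistic W = min(W+, W-) = 16.
Step 5: Ties in |d|, so use the tie-corrected normal approximation.
        E[W] = n(n+1)/4 = 9*10/4 = 22.5.
        Tie groups: |d|=1 (t=3), |d|=2 (t=2), |d|=3 (t=3); sum(t^3 - t) = 54.
        Var[W] = n(n+1)(2n+1)/24 - sum(t^3-t)/48 = 1710/24 - 54/48 = 70.125.
        z = (W - E[W]) / sqrt(Var[W]) = (16 - 22.5) / 8.3741 = -0.7762.
        Two-sided p = 2*Phi(z) = 0.437627.
Step 6: alpha = 0.05. fail to reject H0.

W+ = 16, W- = 29, W = min = 16, p = 0.437627, fail to reject H0.


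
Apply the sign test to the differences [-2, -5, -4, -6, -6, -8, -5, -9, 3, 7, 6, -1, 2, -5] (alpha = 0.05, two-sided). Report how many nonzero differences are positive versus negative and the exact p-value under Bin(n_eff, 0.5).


Step 1: Discard zero differences. Original n = 14; n_eff = number of nonzero differences = 14.
Nonzero differences (with sign): -2, -5, -4, -6, -6, -8, -5, -9, +3, +7, +6, -1, +2, -5
Step 2: Count signs: positive = 4, negative = 10.
Step 3: Under H0: P(positive) = 0.5, so the number of positives S ~ Bin(14, 0.5).
Step 4: Two-sided exact p-value = sum of Bin(14,0.5) probabilities at or below the observed probability = 0.179565.
Step 5: alpha = 0.05. fail to reject H0.

n_eff = 14, pos = 4, neg = 10, p = 0.179565, fail to reject H0.


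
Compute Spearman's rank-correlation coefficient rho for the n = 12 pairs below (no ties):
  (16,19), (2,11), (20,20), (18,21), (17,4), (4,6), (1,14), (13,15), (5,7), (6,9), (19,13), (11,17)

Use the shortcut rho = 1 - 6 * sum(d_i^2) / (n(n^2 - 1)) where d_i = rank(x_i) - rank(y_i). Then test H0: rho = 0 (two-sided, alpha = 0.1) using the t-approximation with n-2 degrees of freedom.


Step 1: Rank x and y separately (midranks; no ties here).
rank(x): 16->8, 2->2, 20->12, 18->10, 17->9, 4->3, 1->1, 13->7, 5->4, 6->5, 19->11, 11->6
rank(y): 19->10, 11->5, 20->11, 21->12, 4->1, 6->2, 14->7, 15->8, 7->3, 9->4, 13->6, 17->9
Step 2: d_i = R_x(i) - R_y(i); compute d_i^2.
  (8-10)^2=4, (2-5)^2=9, (12-11)^2=1, (10-12)^2=4, (9-1)^2=64, (3-2)^2=1, (1-7)^2=36, (7-8)^2=1, (4-3)^2=1, (5-4)^2=1, (11-6)^2=25, (6-9)^2=9
sum(d^2) = 156.
Step 3: rho = 1 - 6*156 / (12*(12^2 - 1)) = 1 - 936/1716 = 0.454545.
Step 4: Under H0, t = rho * sqrt((n-2)/(1-rho^2)) = 1.6137 ~ t(10).
Step 5: Two-sided p-value from the t-distribution with 10 df = 0.137658.
Step 6: alpha = 0.1. fail to reject H0.

rho = 0.4545, p = 0.137658, fail to reject H0 at alpha = 0.1.


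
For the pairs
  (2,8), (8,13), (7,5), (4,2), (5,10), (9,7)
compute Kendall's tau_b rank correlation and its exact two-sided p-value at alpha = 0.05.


Step 1: Enumerate the 15 unordered pairs (i,j) with i<j and classify each by sign(x_j-x_i) * sign(y_j-y_i).
  (1,2):dx=+6,dy=+5->C; (1,3):dx=+5,dy=-3->D; (1,4):dx=+2,dy=-6->D; (1,5):dx=+3,dy=+2->C
  (1,6):dx=+7,dy=-1->D; (2,3):dx=-1,dy=-8->C; (2,4):dx=-4,dy=-11->C; (2,5):dx=-3,dy=-3->C
  (2,6):dx=+1,dy=-6->D; (3,4):dx=-3,dy=-3->C; (3,5):dx=-2,dy=+5->D; (3,6):dx=+2,dy=+2->C
  (4,5):dx=+1,dy=+8->C; (4,6):dx=+5,dy=+5->C; (5,6):dx=+4,dy=-3->D
Step 2: C = 9, D = 6, total pairs = 15.
Step 3: tau = (C - D)/(n(n-1)/2) = (9 - 6)/15 = 0.200000.
Step 4: Exact two-sided p-value (enumerate n! = 720 permutations of y under H0): p = 0.719444.
Step 5: alpha = 0.05. fail to reject H0.

tau_b = 0.2000 (C=9, D=6), p = 0.719444, fail to reject H0.


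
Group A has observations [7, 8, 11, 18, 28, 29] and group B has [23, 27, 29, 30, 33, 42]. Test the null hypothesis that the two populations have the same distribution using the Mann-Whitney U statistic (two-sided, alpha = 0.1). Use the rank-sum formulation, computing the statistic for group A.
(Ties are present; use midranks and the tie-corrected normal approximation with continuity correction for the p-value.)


Step 1: Combine and sort all 12 observations; assign midranks.
sorted (value, group): (7,X), (8,X), (11,X), (18,X), (23,Y), (27,Y), (28,X), (29,X), (29,Y), (30,Y), (33,Y), (42,Y)
ranks: 7->1, 8->2, 11->3, 18->4, 23->5, 27->6, 28->7, 29->8.5, 29->8.5, 30->10, 33->11, 42->12
Step 2: Rank sum for X: R1 = 1 + 2 + 3 + 4 + 7 + 8.5 = 25.5.
Step 3: U_X = R1 - n1(n1+1)/2 = 25.5 - 6*7/2 = 25.5 - 21 = 4.5.
       U_Y = n1*n2 - U_X = 36 - 4.5 = 31.5.
Step 4: Ties are present, so use the tie-corrected normal approximation (with continuity correction) for the p-value.
Step 5: p-value = 0.037041; compare to alpha = 0.1. reject H0.

U_X = 4.5, p = 0.037041, reject H0 at alpha = 0.1.


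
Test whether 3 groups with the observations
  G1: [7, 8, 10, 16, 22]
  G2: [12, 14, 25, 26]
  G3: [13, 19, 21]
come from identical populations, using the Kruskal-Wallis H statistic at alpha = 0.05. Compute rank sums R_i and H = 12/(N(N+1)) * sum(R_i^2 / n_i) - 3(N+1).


Step 1: Combine all N = 12 observations and assign midranks.
sorted (value, group, rank): (7,G1,1), (8,G1,2), (10,G1,3), (12,G2,4), (13,G3,5), (14,G2,6), (16,G1,7), (19,G3,8), (21,G3,9), (22,G1,10), (25,G2,11), (26,G2,12)
Step 2: Sum ranks within each group.
R_1 = 23 (n_1 = 5)
R_2 = 33 (n_2 = 4)
R_3 = 22 (n_3 = 3)
Step 3: H = 12/(N(N+1)) * sum(R_i^2/n_i) - 3(N+1)
     = 12/(12*13) * (23^2/5 + 33^2/4 + 22^2/3) - 3*13
     = 0.076923 * 539.383 - 39
     = 2.491026.
Step 4: No ties, so H is used without correction.
Step 5: Under H0, H ~ chi^2(2); p-value = 0.287793.
Step 6: alpha = 0.05. fail to reject H0.

H = 2.4910, df = 2, p = 0.287793, fail to reject H0.


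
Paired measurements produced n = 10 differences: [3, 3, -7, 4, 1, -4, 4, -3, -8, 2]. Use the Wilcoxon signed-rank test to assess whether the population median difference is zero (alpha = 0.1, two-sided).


Step 1: Drop any zero differences (none here) and take |d_i|.
|d| = [3, 3, 7, 4, 1, 4, 4, 3, 8, 2]
Step 2: Midrank |d_i| (ties get averaged ranks).
ranks: |3|->4, |3|->4, |7|->9, |4|->7, |1|->1, |4|->7, |4|->7, |3|->4, |8|->10, |2|->2
Step 3: Attach original signs; sum ranks with positive sign and with negative sign.
W+ = 4 + 4 + 7 + 1 + 7 + 2 = 25
W- = 9 + 7 + 4 + 10 = 30
(Check: W+ + W- = 55 should equal n(n+1)/2 = 55.)
Step 4: Test statistic W = min(W+, W-) = 25.
Step 5: Ties in |d|, so use the tie-corrected normal approximation.
        E[W] = n(n+1)/4 = 10*11/4 = 27.5.
        Tie groups: |d|=3 (t=3), |d|=4 (t=3); sum(t^3 - t) = 48.
        Var[W] = n(n+1)(2n+1)/24 - sum(t^3-t)/48 = 2310/24 - 48/48 = 95.25.
        z = (W - E[W]) / sqrt(Var[W]) = (25 - 27.5) / 9.7596 = -0.2562.
        Two-sided p = 2*Phi(z) = 0.797829.
Step 6: alpha = 0.1. fail to reject H0.

W+ = 25, W- = 30, W = min = 25, p = 0.797829, fail to reject H0.


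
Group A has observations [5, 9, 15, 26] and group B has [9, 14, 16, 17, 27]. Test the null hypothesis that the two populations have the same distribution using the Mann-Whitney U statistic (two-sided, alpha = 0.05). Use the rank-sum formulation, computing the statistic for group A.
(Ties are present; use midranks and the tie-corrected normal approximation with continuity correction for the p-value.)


Step 1: Combine and sort all 9 observations; assign midranks.
sorted (value, group): (5,X), (9,X), (9,Y), (14,Y), (15,X), (16,Y), (17,Y), (26,X), (27,Y)
ranks: 5->1, 9->2.5, 9->2.5, 14->4, 15->5, 16->6, 17->7, 26->8, 27->9
Step 2: Rank sum for X: R1 = 1 + 2.5 + 5 + 8 = 16.5.
Step 3: U_X = R1 - n1(n1+1)/2 = 16.5 - 4*5/2 = 16.5 - 10 = 6.5.
       U_Y = n1*n2 - U_X = 20 - 6.5 = 13.5.
Step 4: Ties are present, so use the tie-corrected normal approximation (with continuity correction) for the p-value.
Step 5: p-value = 0.460558; compare to alpha = 0.05. fail to reject H0.

U_X = 6.5, p = 0.460558, fail to reject H0 at alpha = 0.05.


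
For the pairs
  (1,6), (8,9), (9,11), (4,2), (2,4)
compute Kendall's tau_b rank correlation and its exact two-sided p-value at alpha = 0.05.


Step 1: Enumerate the 10 unordered pairs (i,j) with i<j and classify each by sign(x_j-x_i) * sign(y_j-y_i).
  (1,2):dx=+7,dy=+3->C; (1,3):dx=+8,dy=+5->C; (1,4):dx=+3,dy=-4->D; (1,5):dx=+1,dy=-2->D
  (2,3):dx=+1,dy=+2->C; (2,4):dx=-4,dy=-7->C; (2,5):dx=-6,dy=-5->C; (3,4):dx=-5,dy=-9->C
  (3,5):dx=-7,dy=-7->C; (4,5):dx=-2,dy=+2->D
Step 2: C = 7, D = 3, total pairs = 10.
Step 3: tau = (C - D)/(n(n-1)/2) = (7 - 3)/10 = 0.400000.
Step 4: Exact two-sided p-value (enumerate n! = 120 permutations of y under H0): p = 0.483333.
Step 5: alpha = 0.05. fail to reject H0.

tau_b = 0.4000 (C=7, D=3), p = 0.483333, fail to reject H0.


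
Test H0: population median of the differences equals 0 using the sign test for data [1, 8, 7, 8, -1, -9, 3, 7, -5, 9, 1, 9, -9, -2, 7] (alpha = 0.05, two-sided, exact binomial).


Step 1: Discard zero differences. Original n = 15; n_eff = number of nonzero differences = 15.
Nonzero differences (with sign): +1, +8, +7, +8, -1, -9, +3, +7, -5, +9, +1, +9, -9, -2, +7
Step 2: Count signs: positive = 10, negative = 5.
Step 3: Under H0: P(positive) = 0.5, so the number of positives S ~ Bin(15, 0.5).
Step 4: Two-sided exact p-value = sum of Bin(15,0.5) probabilities at or below the observed probability = 0.301758.
Step 5: alpha = 0.05. fail to reject H0.

n_eff = 15, pos = 10, neg = 5, p = 0.301758, fail to reject H0.


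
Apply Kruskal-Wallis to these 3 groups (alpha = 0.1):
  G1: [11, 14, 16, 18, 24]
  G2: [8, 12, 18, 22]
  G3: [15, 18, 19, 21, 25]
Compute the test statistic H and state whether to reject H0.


Step 1: Combine all N = 14 observations and assign midranks.
sorted (value, group, rank): (8,G2,1), (11,G1,2), (12,G2,3), (14,G1,4), (15,G3,5), (16,G1,6), (18,G1,8), (18,G2,8), (18,G3,8), (19,G3,10), (21,G3,11), (22,G2,12), (24,G1,13), (25,G3,14)
Step 2: Sum ranks within each group.
R_1 = 33 (n_1 = 5)
R_2 = 24 (n_2 = 4)
R_3 = 48 (n_3 = 5)
Step 3: H = 12/(N(N+1)) * sum(R_i^2/n_i) - 3(N+1)
     = 12/(14*15) * (33^2/5 + 24^2/4 + 48^2/5) - 3*15
     = 0.057143 * 822.6 - 45
     = 2.005714.
Step 4: Ties present; correction factor C = 1 - 24/(14^3 - 14) = 0.991209. Corrected H = 2.005714 / 0.991209 = 2.023503.
Step 5: Under H0, H ~ chi^2(2); p-value = 0.363582.
Step 6: alpha = 0.1. fail to reject H0.

H = 2.0235, df = 2, p = 0.363582, fail to reject H0.


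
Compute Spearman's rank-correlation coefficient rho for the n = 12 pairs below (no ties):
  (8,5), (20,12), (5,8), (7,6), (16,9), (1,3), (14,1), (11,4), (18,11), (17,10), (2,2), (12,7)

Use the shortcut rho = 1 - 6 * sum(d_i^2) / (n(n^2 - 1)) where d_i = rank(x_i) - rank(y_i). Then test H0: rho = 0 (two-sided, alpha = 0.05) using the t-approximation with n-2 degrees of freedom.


Step 1: Rank x and y separately (midranks; no ties here).
rank(x): 8->5, 20->12, 5->3, 7->4, 16->9, 1->1, 14->8, 11->6, 18->11, 17->10, 2->2, 12->7
rank(y): 5->5, 12->12, 8->8, 6->6, 9->9, 3->3, 1->1, 4->4, 11->11, 10->10, 2->2, 7->7
Step 2: d_i = R_x(i) - R_y(i); compute d_i^2.
  (5-5)^2=0, (12-12)^2=0, (3-8)^2=25, (4-6)^2=4, (9-9)^2=0, (1-3)^2=4, (8-1)^2=49, (6-4)^2=4, (11-11)^2=0, (10-10)^2=0, (2-2)^2=0, (7-7)^2=0
sum(d^2) = 86.
Step 3: rho = 1 - 6*86 / (12*(12^2 - 1)) = 1 - 516/1716 = 0.699301.
Step 4: Under H0, t = rho * sqrt((n-2)/(1-rho^2)) = 3.0936 ~ t(10).
Step 5: Two-sided p-value from the t-distribution with 10 df = 0.011374.
Step 6: alpha = 0.05. reject H0.

rho = 0.6993, p = 0.011374, reject H0 at alpha = 0.05.


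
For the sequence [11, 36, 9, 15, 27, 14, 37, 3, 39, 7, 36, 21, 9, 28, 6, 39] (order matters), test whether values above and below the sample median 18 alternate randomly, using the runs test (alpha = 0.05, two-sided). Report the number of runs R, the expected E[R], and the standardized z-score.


Step 1: Compute median = 18; label A = above, B = below.
Labels in order: BABBABABABAABABA  (n_A = 8, n_B = 8)
Step 2: Count runs R = 14.
Step 3: Under H0 (random ordering), E[R] = 2*n_A*n_B/(n_A+n_B) + 1 = 2*8*8/16 + 1 = 9.0000.
        Var[R] = 2*n_A*n_B*(2*n_A*n_B - n_A - n_B) / ((n_A+n_B)^2 * (n_A+n_B-1)) = 14336/3840 = 3.7333.
        SD[R] = 1.9322.
Step 4: Continuity-corrected z = (R - 0.5 - E[R]) / SD[R] = (14 - 0.5 - 9.0000) / 1.9322 = 2.3290.
Step 5: Two-sided p-value via normal approximation = 2*(1 - Phi(|z|)) = 0.019861.
Step 6: alpha = 0.05. reject H0.

R = 14, z = 2.3290, p = 0.019861, reject H0.


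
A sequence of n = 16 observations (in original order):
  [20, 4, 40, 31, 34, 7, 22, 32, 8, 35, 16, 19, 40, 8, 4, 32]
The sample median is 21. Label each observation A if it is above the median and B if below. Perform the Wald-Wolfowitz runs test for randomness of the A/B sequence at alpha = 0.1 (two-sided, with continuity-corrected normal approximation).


Step 1: Compute median = 21; label A = above, B = below.
Labels in order: BBAAABAABABBABBA  (n_A = 8, n_B = 8)
Step 2: Count runs R = 10.
Step 3: Under H0 (random ordering), E[R] = 2*n_A*n_B/(n_A+n_B) + 1 = 2*8*8/16 + 1 = 9.0000.
        Var[R] = 2*n_A*n_B*(2*n_A*n_B - n_A - n_B) / ((n_A+n_B)^2 * (n_A+n_B-1)) = 14336/3840 = 3.7333.
        SD[R] = 1.9322.
Step 4: Continuity-corrected z = (R - 0.5 - E[R]) / SD[R] = (10 - 0.5 - 9.0000) / 1.9322 = 0.2588.
Step 5: Two-sided p-value via normal approximation = 2*(1 - Phi(|z|)) = 0.795809.
Step 6: alpha = 0.1. fail to reject H0.

R = 10, z = 0.2588, p = 0.795809, fail to reject H0.


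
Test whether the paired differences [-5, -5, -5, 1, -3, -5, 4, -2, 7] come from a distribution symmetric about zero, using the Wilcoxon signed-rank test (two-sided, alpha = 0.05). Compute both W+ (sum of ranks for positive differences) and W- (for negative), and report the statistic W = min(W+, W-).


Step 1: Drop any zero differences (none here) and take |d_i|.
|d| = [5, 5, 5, 1, 3, 5, 4, 2, 7]
Step 2: Midrank |d_i| (ties get averaged ranks).
ranks: |5|->6.5, |5|->6.5, |5|->6.5, |1|->1, |3|->3, |5|->6.5, |4|->4, |2|->2, |7|->9
Step 3: Attach original signs; sum ranks with positive sign and with negative sign.
W+ = 1 + 4 + 9 = 14
W- = 6.5 + 6.5 + 6.5 + 3 + 6.5 + 2 = 31
(Check: W+ + W- = 45 should equal n(n+1)/2 = 45.)
Step 4: Test statistic W = min(W+, W-) = 14.
Step 5: Ties in |d|, so use the tie-corrected normal approximation.
        E[W] = n(n+1)/4 = 9*10/4 = 22.5.
        Tie groups: |d|=5 (t=4); sum(t^3 - t) = 60.
        Var[W] = n(n+1)(2n+1)/24 - sum(t^3-t)/48 = 1710/24 - 60/48 = 70.
        z = (W - E[W]) / sqrt(Var[W]) = (14 - 22.5) / 8.3666 = -1.0159.
        Two-sided p = 2*Phi(z) = 0.309656.
Step 6: alpha = 0.05. fail to reject H0.

W+ = 14, W- = 31, W = min = 14, p = 0.309656, fail to reject H0.


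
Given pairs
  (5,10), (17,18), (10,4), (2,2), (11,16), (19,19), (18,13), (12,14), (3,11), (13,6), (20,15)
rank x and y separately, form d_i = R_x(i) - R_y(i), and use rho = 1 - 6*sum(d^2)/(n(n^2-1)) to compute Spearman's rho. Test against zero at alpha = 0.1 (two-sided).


Step 1: Rank x and y separately (midranks; no ties here).
rank(x): 5->3, 17->8, 10->4, 2->1, 11->5, 19->10, 18->9, 12->6, 3->2, 13->7, 20->11
rank(y): 10->4, 18->10, 4->2, 2->1, 16->9, 19->11, 13->6, 14->7, 11->5, 6->3, 15->8
Step 2: d_i = R_x(i) - R_y(i); compute d_i^2.
  (3-4)^2=1, (8-10)^2=4, (4-2)^2=4, (1-1)^2=0, (5-9)^2=16, (10-11)^2=1, (9-6)^2=9, (6-7)^2=1, (2-5)^2=9, (7-3)^2=16, (11-8)^2=9
sum(d^2) = 70.
Step 3: rho = 1 - 6*70 / (11*(11^2 - 1)) = 1 - 420/1320 = 0.681818.
Step 4: Under H0, t = rho * sqrt((n-2)/(1-rho^2)) = 2.7962 ~ t(9).
Step 5: Two-sided p-value from the t-distribution with 9 df = 0.020843.
Step 6: alpha = 0.1. reject H0.

rho = 0.6818, p = 0.020843, reject H0 at alpha = 0.1.


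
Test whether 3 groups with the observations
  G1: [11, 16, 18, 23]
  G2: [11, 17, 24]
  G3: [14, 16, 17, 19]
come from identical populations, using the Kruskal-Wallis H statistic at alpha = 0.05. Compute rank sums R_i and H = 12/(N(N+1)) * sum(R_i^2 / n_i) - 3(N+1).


Step 1: Combine all N = 11 observations and assign midranks.
sorted (value, group, rank): (11,G1,1.5), (11,G2,1.5), (14,G3,3), (16,G1,4.5), (16,G3,4.5), (17,G2,6.5), (17,G3,6.5), (18,G1,8), (19,G3,9), (23,G1,10), (24,G2,11)
Step 2: Sum ranks within each group.
R_1 = 24 (n_1 = 4)
R_2 = 19 (n_2 = 3)
R_3 = 23 (n_3 = 4)
Step 3: H = 12/(N(N+1)) * sum(R_i^2/n_i) - 3(N+1)
     = 12/(11*12) * (24^2/4 + 19^2/3 + 23^2/4) - 3*12
     = 0.090909 * 396.583 - 36
     = 0.053030.
Step 4: Ties present; correction factor C = 1 - 18/(11^3 - 11) = 0.986364. Corrected H = 0.053030 / 0.986364 = 0.053763.
Step 5: Under H0, H ~ chi^2(2); p-value = 0.973476.
Step 6: alpha = 0.05. fail to reject H0.

H = 0.0538, df = 2, p = 0.973476, fail to reject H0.


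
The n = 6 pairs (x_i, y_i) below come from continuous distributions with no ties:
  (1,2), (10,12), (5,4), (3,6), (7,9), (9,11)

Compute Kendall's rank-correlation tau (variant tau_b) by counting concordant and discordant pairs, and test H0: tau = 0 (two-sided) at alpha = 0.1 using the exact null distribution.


Step 1: Enumerate the 15 unordered pairs (i,j) with i<j and classify each by sign(x_j-x_i) * sign(y_j-y_i).
  (1,2):dx=+9,dy=+10->C; (1,3):dx=+4,dy=+2->C; (1,4):dx=+2,dy=+4->C; (1,5):dx=+6,dy=+7->C
  (1,6):dx=+8,dy=+9->C; (2,3):dx=-5,dy=-8->C; (2,4):dx=-7,dy=-6->C; (2,5):dx=-3,dy=-3->C
  (2,6):dx=-1,dy=-1->C; (3,4):dx=-2,dy=+2->D; (3,5):dx=+2,dy=+5->C; (3,6):dx=+4,dy=+7->C
  (4,5):dx=+4,dy=+3->C; (4,6):dx=+6,dy=+5->C; (5,6):dx=+2,dy=+2->C
Step 2: C = 14, D = 1, total pairs = 15.
Step 3: tau = (C - D)/(n(n-1)/2) = (14 - 1)/15 = 0.866667.
Step 4: Exact two-sided p-value (enumerate n! = 720 permutations of y under H0): p = 0.016667.
Step 5: alpha = 0.1. reject H0.

tau_b = 0.8667 (C=14, D=1), p = 0.016667, reject H0.


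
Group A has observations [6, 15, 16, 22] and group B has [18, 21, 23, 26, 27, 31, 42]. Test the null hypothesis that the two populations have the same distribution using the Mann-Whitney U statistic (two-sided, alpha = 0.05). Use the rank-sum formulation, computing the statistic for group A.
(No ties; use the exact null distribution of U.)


Step 1: Combine and sort all 11 observations; assign midranks.
sorted (value, group): (6,X), (15,X), (16,X), (18,Y), (21,Y), (22,X), (23,Y), (26,Y), (27,Y), (31,Y), (42,Y)
ranks: 6->1, 15->2, 16->3, 18->4, 21->5, 22->6, 23->7, 26->8, 27->9, 31->10, 42->11
Step 2: Rank sum for X: R1 = 1 + 2 + 3 + 6 = 12.
Step 3: U_X = R1 - n1(n1+1)/2 = 12 - 4*5/2 = 12 - 10 = 2.
       U_Y = n1*n2 - U_X = 28 - 2 = 26.
Step 4: No ties, so the exact null distribution of U (based on enumerating the C(11,4) = 330 equally likely rank assignments) gives the two-sided p-value.
Step 5: p-value = 0.024242; compare to alpha = 0.05. reject H0.

U_X = 2, p = 0.024242, reject H0 at alpha = 0.05.


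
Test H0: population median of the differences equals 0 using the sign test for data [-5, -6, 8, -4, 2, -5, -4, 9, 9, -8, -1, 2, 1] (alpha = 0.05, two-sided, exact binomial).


Step 1: Discard zero differences. Original n = 13; n_eff = number of nonzero differences = 13.
Nonzero differences (with sign): -5, -6, +8, -4, +2, -5, -4, +9, +9, -8, -1, +2, +1
Step 2: Count signs: positive = 6, negative = 7.
Step 3: Under H0: P(positive) = 0.5, so the number of positives S ~ Bin(13, 0.5).
Step 4: Two-sided exact p-value = sum of Bin(13,0.5) probabilities at or below the observed probability = 1.000000.
Step 5: alpha = 0.05. fail to reject H0.

n_eff = 13, pos = 6, neg = 7, p = 1.000000, fail to reject H0.


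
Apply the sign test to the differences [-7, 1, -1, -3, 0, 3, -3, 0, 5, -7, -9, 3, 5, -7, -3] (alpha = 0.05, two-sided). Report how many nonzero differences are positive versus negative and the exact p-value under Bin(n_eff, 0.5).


Step 1: Discard zero differences. Original n = 15; n_eff = number of nonzero differences = 13.
Nonzero differences (with sign): -7, +1, -1, -3, +3, -3, +5, -7, -9, +3, +5, -7, -3
Step 2: Count signs: positive = 5, negative = 8.
Step 3: Under H0: P(positive) = 0.5, so the number of positives S ~ Bin(13, 0.5).
Step 4: Two-sided exact p-value = sum of Bin(13,0.5) probabilities at or below the observed probability = 0.581055.
Step 5: alpha = 0.05. fail to reject H0.

n_eff = 13, pos = 5, neg = 8, p = 0.581055, fail to reject H0.


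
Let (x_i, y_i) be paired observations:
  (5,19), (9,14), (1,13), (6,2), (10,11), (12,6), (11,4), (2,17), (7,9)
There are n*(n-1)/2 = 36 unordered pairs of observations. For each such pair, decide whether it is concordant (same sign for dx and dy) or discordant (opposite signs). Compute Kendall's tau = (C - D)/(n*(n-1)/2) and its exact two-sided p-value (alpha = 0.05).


Step 1: Enumerate the 36 unordered pairs (i,j) with i<j and classify each by sign(x_j-x_i) * sign(y_j-y_i).
  (1,2):dx=+4,dy=-5->D; (1,3):dx=-4,dy=-6->C; (1,4):dx=+1,dy=-17->D; (1,5):dx=+5,dy=-8->D
  (1,6):dx=+7,dy=-13->D; (1,7):dx=+6,dy=-15->D; (1,8):dx=-3,dy=-2->C; (1,9):dx=+2,dy=-10->D
  (2,3):dx=-8,dy=-1->C; (2,4):dx=-3,dy=-12->C; (2,5):dx=+1,dy=-3->D; (2,6):dx=+3,dy=-8->D
  (2,7):dx=+2,dy=-10->D; (2,8):dx=-7,dy=+3->D; (2,9):dx=-2,dy=-5->C; (3,4):dx=+5,dy=-11->D
  (3,5):dx=+9,dy=-2->D; (3,6):dx=+11,dy=-7->D; (3,7):dx=+10,dy=-9->D; (3,8):dx=+1,dy=+4->C
  (3,9):dx=+6,dy=-4->D; (4,5):dx=+4,dy=+9->C; (4,6):dx=+6,dy=+4->C; (4,7):dx=+5,dy=+2->C
  (4,8):dx=-4,dy=+15->D; (4,9):dx=+1,dy=+7->C; (5,6):dx=+2,dy=-5->D; (5,7):dx=+1,dy=-7->D
  (5,8):dx=-8,dy=+6->D; (5,9):dx=-3,dy=-2->C; (6,7):dx=-1,dy=-2->C; (6,8):dx=-10,dy=+11->D
  (6,9):dx=-5,dy=+3->D; (7,8):dx=-9,dy=+13->D; (7,9):dx=-4,dy=+5->D; (8,9):dx=+5,dy=-8->D
Step 2: C = 12, D = 24, total pairs = 36.
Step 3: tau = (C - D)/(n(n-1)/2) = (12 - 24)/36 = -0.333333.
Step 4: Exact two-sided p-value (enumerate n! = 362880 permutations of y under H0): p = 0.259518.
Step 5: alpha = 0.05. fail to reject H0.

tau_b = -0.3333 (C=12, D=24), p = 0.259518, fail to reject H0.


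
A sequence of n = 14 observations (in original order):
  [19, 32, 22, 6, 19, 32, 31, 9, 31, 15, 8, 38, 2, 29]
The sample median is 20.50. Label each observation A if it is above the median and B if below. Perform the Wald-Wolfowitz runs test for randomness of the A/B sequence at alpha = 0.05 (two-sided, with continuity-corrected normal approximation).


Step 1: Compute median = 20.50; label A = above, B = below.
Labels in order: BAABBAABABBABA  (n_A = 7, n_B = 7)
Step 2: Count runs R = 10.
Step 3: Under H0 (random ordering), E[R] = 2*n_A*n_B/(n_A+n_B) + 1 = 2*7*7/14 + 1 = 8.0000.
        Var[R] = 2*n_A*n_B*(2*n_A*n_B - n_A - n_B) / ((n_A+n_B)^2 * (n_A+n_B-1)) = 8232/2548 = 3.2308.
        SD[R] = 1.7974.
Step 4: Continuity-corrected z = (R - 0.5 - E[R]) / SD[R] = (10 - 0.5 - 8.0000) / 1.7974 = 0.8345.
Step 5: Two-sided p-value via normal approximation = 2*(1 - Phi(|z|)) = 0.403986.
Step 6: alpha = 0.05. fail to reject H0.

R = 10, z = 0.8345, p = 0.403986, fail to reject H0.


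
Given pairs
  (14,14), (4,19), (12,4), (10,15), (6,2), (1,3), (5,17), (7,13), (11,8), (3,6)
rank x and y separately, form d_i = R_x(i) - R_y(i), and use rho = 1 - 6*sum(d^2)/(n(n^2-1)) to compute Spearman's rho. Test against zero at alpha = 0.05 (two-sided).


Step 1: Rank x and y separately (midranks; no ties here).
rank(x): 14->10, 4->3, 12->9, 10->7, 6->5, 1->1, 5->4, 7->6, 11->8, 3->2
rank(y): 14->7, 19->10, 4->3, 15->8, 2->1, 3->2, 17->9, 13->6, 8->5, 6->4
Step 2: d_i = R_x(i) - R_y(i); compute d_i^2.
  (10-7)^2=9, (3-10)^2=49, (9-3)^2=36, (7-8)^2=1, (5-1)^2=16, (1-2)^2=1, (4-9)^2=25, (6-6)^2=0, (8-5)^2=9, (2-4)^2=4
sum(d^2) = 150.
Step 3: rho = 1 - 6*150 / (10*(10^2 - 1)) = 1 - 900/990 = 0.090909.
Step 4: Under H0, t = rho * sqrt((n-2)/(1-rho^2)) = 0.2582 ~ t(8).
Step 5: Two-sided p-value from the t-distribution with 8 df = 0.802772.
Step 6: alpha = 0.05. fail to reject H0.

rho = 0.0909, p = 0.802772, fail to reject H0 at alpha = 0.05.


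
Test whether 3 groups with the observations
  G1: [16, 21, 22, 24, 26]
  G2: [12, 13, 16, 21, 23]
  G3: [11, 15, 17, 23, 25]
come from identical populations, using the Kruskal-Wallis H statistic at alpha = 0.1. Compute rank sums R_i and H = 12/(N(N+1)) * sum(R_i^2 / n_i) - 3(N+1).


Step 1: Combine all N = 15 observations and assign midranks.
sorted (value, group, rank): (11,G3,1), (12,G2,2), (13,G2,3), (15,G3,4), (16,G1,5.5), (16,G2,5.5), (17,G3,7), (21,G1,8.5), (21,G2,8.5), (22,G1,10), (23,G2,11.5), (23,G3,11.5), (24,G1,13), (25,G3,14), (26,G1,15)
Step 2: Sum ranks within each group.
R_1 = 52 (n_1 = 5)
R_2 = 30.5 (n_2 = 5)
R_3 = 37.5 (n_3 = 5)
Step 3: H = 12/(N(N+1)) * sum(R_i^2/n_i) - 3(N+1)
     = 12/(15*16) * (52^2/5 + 30.5^2/5 + 37.5^2/5) - 3*16
     = 0.050000 * 1008.1 - 48
     = 2.405000.
Step 4: Ties present; correction factor C = 1 - 18/(15^3 - 15) = 0.994643. Corrected H = 2.405000 / 0.994643 = 2.417953.
Step 5: Under H0, H ~ chi^2(2); p-value = 0.298503.
Step 6: alpha = 0.1. fail to reject H0.

H = 2.4180, df = 2, p = 0.298503, fail to reject H0.


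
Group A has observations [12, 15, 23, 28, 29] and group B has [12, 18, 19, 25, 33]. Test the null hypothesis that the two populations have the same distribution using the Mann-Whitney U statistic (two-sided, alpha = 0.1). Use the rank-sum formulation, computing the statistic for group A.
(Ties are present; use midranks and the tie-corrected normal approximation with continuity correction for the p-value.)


Step 1: Combine and sort all 10 observations; assign midranks.
sorted (value, group): (12,X), (12,Y), (15,X), (18,Y), (19,Y), (23,X), (25,Y), (28,X), (29,X), (33,Y)
ranks: 12->1.5, 12->1.5, 15->3, 18->4, 19->5, 23->6, 25->7, 28->8, 29->9, 33->10
Step 2: Rank sum for X: R1 = 1.5 + 3 + 6 + 8 + 9 = 27.5.
Step 3: U_X = R1 - n1(n1+1)/2 = 27.5 - 5*6/2 = 27.5 - 15 = 12.5.
       U_Y = n1*n2 - U_X = 25 - 12.5 = 12.5.
Step 4: Ties are present, so use the tie-corrected normal approximation (with continuity correction) for the p-value.
Step 5: p-value = 1.000000; compare to alpha = 0.1. fail to reject H0.

U_X = 12.5, p = 1.000000, fail to reject H0 at alpha = 0.1.


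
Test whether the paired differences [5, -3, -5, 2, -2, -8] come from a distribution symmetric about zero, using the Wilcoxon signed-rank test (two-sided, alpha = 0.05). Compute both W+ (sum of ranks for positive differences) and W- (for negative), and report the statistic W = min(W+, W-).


Step 1: Drop any zero differences (none here) and take |d_i|.
|d| = [5, 3, 5, 2, 2, 8]
Step 2: Midrank |d_i| (ties get averaged ranks).
ranks: |5|->4.5, |3|->3, |5|->4.5, |2|->1.5, |2|->1.5, |8|->6
Step 3: Attach original signs; sum ranks with positive sign and with negative sign.
W+ = 4.5 + 1.5 = 6
W- = 3 + 4.5 + 1.5 + 6 = 15
(Check: W+ + W- = 21 should equal n(n+1)/2 = 21.)
Step 4: Test statistic W = min(W+, W-) = 6.
Step 5: Ties in |d|, so use the tie-corrected normal approximation.
        E[W] = n(n+1)/4 = 6*7/4 = 10.5.
        Tie groups: |d|=2 (t=2), |d|=5 (t=2); sum(t^3 - t) = 12.
        Var[W] = n(n+1)(2n+1)/24 - sum(t^3-t)/48 = 546/24 - 12/48 = 22.5.
        z = (W - E[W]) / sqrt(Var[W]) = (6 - 10.5) / 4.7434 = -0.9487.
        Two-sided p = 2*Phi(z) = 0.342782.
Step 6: alpha = 0.05. fail to reject H0.

W+ = 6, W- = 15, W = min = 6, p = 0.342782, fail to reject H0.


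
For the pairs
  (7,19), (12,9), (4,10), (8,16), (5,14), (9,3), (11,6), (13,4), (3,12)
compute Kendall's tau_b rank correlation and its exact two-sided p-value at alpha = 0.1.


Step 1: Enumerate the 36 unordered pairs (i,j) with i<j and classify each by sign(x_j-x_i) * sign(y_j-y_i).
  (1,2):dx=+5,dy=-10->D; (1,3):dx=-3,dy=-9->C; (1,4):dx=+1,dy=-3->D; (1,5):dx=-2,dy=-5->C
  (1,6):dx=+2,dy=-16->D; (1,7):dx=+4,dy=-13->D; (1,8):dx=+6,dy=-15->D; (1,9):dx=-4,dy=-7->C
  (2,3):dx=-8,dy=+1->D; (2,4):dx=-4,dy=+7->D; (2,5):dx=-7,dy=+5->D; (2,6):dx=-3,dy=-6->C
  (2,7):dx=-1,dy=-3->C; (2,8):dx=+1,dy=-5->D; (2,9):dx=-9,dy=+3->D; (3,4):dx=+4,dy=+6->C
  (3,5):dx=+1,dy=+4->C; (3,6):dx=+5,dy=-7->D; (3,7):dx=+7,dy=-4->D; (3,8):dx=+9,dy=-6->D
  (3,9):dx=-1,dy=+2->D; (4,5):dx=-3,dy=-2->C; (4,6):dx=+1,dy=-13->D; (4,7):dx=+3,dy=-10->D
  (4,8):dx=+5,dy=-12->D; (4,9):dx=-5,dy=-4->C; (5,6):dx=+4,dy=-11->D; (5,7):dx=+6,dy=-8->D
  (5,8):dx=+8,dy=-10->D; (5,9):dx=-2,dy=-2->C; (6,7):dx=+2,dy=+3->C; (6,8):dx=+4,dy=+1->C
  (6,9):dx=-6,dy=+9->D; (7,8):dx=+2,dy=-2->D; (7,9):dx=-8,dy=+6->D; (8,9):dx=-10,dy=+8->D
Step 2: C = 12, D = 24, total pairs = 36.
Step 3: tau = (C - D)/(n(n-1)/2) = (12 - 24)/36 = -0.333333.
Step 4: Exact two-sided p-value (enumerate n! = 362880 permutations of y under H0): p = 0.259518.
Step 5: alpha = 0.1. fail to reject H0.

tau_b = -0.3333 (C=12, D=24), p = 0.259518, fail to reject H0.


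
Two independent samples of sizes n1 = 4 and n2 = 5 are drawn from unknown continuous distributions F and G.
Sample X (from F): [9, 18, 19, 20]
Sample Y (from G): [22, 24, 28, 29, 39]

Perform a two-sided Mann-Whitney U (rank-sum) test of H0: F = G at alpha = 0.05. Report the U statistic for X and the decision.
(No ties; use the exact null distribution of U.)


Step 1: Combine and sort all 9 observations; assign midranks.
sorted (value, group): (9,X), (18,X), (19,X), (20,X), (22,Y), (24,Y), (28,Y), (29,Y), (39,Y)
ranks: 9->1, 18->2, 19->3, 20->4, 22->5, 24->6, 28->7, 29->8, 39->9
Step 2: Rank sum for X: R1 = 1 + 2 + 3 + 4 = 10.
Step 3: U_X = R1 - n1(n1+1)/2 = 10 - 4*5/2 = 10 - 10 = 0.
       U_Y = n1*n2 - U_X = 20 - 0 = 20.
Step 4: No ties, so the exact null distribution of U (based on enumerating the C(9,4) = 126 equally likely rank assignments) gives the two-sided p-value.
Step 5: p-value = 0.015873; compare to alpha = 0.05. reject H0.

U_X = 0, p = 0.015873, reject H0 at alpha = 0.05.
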